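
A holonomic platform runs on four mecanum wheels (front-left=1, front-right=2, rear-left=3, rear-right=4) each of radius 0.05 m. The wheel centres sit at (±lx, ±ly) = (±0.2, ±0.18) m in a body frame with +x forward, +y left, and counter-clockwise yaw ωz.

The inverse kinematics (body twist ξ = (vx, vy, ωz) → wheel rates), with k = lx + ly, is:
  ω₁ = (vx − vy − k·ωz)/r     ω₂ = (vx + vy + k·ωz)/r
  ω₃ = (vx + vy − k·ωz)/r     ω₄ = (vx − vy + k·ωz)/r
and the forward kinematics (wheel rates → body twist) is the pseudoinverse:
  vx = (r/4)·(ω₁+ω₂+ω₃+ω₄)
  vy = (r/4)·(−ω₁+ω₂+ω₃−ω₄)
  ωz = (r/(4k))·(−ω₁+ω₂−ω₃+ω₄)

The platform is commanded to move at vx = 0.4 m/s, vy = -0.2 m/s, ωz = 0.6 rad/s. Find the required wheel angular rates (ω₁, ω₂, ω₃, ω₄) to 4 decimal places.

(7.4400, 8.5600, -0.5600, 16.5600)

k = lx + ly = 0.2 + 0.18 = 0.3800;  k·ωz = 0.3800·0.6 = 0.2280
ω₁ (FL) = (vx − vy − k·ωz)/r = 0.3720/0.05 = 7.4400
ω₂ (FR) = (vx + vy + k·ωz)/r = 0.4280/0.05 = 8.5600
ω₃ (RL) = (vx + vy − k·ωz)/r = -0.0280/0.05 = -0.5600
ω₄ (RR) = (vx − vy + k·ωz)/r = 0.8280/0.05 = 16.5600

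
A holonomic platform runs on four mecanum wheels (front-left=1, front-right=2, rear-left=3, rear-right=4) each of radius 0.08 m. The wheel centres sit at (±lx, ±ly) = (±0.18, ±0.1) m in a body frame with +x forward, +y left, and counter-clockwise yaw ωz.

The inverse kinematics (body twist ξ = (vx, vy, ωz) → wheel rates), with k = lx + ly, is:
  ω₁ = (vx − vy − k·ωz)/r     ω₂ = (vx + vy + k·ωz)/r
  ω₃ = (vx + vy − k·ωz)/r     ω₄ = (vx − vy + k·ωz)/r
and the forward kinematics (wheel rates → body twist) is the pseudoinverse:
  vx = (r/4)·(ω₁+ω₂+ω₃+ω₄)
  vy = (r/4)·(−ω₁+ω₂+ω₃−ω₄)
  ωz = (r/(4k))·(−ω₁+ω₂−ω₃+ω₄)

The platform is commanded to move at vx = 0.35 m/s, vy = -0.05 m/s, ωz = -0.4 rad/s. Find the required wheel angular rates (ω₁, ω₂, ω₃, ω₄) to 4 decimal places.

k = lx + ly = 0.18 + 0.1 = 0.2800;  k·ωz = 0.2800·-0.4 = -0.1120
ω₁ (FL) = (vx − vy − k·ωz)/r = 0.5120/0.08 = 6.4000
ω₂ (FR) = (vx + vy + k·ωz)/r = 0.1880/0.08 = 2.3500
ω₃ (RL) = (vx + vy − k·ωz)/r = 0.4120/0.08 = 5.1500
ω₄ (RR) = (vx − vy + k·ωz)/r = 0.2880/0.08 = 3.6000

(6.4000, 2.3500, 5.1500, 3.6000)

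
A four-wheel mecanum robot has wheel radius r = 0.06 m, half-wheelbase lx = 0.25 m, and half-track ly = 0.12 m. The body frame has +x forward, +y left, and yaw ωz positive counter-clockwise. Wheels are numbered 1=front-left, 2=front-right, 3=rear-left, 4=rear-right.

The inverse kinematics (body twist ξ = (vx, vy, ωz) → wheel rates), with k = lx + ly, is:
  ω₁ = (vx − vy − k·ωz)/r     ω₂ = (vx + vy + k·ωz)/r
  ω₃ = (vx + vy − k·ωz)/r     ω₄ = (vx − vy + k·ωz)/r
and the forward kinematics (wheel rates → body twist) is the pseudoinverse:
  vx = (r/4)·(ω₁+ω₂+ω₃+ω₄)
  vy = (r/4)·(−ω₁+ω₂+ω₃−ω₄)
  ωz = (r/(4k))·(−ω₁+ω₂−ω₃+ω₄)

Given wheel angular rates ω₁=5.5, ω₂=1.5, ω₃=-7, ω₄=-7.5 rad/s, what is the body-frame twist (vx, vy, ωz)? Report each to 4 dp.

k = lx + ly = 0.25 + 0.12 = 0.3700
ω₁+ω₂+ω₃+ω₄ = -7.5000  →  vx = (0.06/4)·-7.5000 = -0.1125
−ω₁+ω₂+ω₃−ω₄ = -3.5000  →  vy = (0.06/4)·-3.5000 = -0.0525
−ω₁+ω₂−ω₃+ω₄ = -4.5000  →  ωz = (0.06/1.4800)·-4.5000 = -0.1824

(-0.1125, -0.0525, -0.1824)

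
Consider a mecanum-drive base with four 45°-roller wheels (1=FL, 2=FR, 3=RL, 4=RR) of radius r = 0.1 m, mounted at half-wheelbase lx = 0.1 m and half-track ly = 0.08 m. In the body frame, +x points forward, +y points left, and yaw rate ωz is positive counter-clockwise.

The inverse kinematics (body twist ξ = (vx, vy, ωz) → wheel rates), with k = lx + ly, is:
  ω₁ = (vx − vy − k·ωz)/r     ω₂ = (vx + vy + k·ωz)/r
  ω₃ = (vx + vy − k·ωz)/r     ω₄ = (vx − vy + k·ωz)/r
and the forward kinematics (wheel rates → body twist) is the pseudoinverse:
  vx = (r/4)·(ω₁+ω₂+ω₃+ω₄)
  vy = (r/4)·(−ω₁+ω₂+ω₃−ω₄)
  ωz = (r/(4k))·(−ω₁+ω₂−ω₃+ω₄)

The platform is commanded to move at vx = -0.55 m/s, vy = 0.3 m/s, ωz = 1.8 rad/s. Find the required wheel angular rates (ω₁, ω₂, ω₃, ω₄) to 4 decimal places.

(-11.7400, 0.7400, -5.7400, -5.2600)

k = lx + ly = 0.1 + 0.08 = 0.1800;  k·ωz = 0.1800·1.8 = 0.3240
ω₁ (FL) = (vx − vy − k·ωz)/r = -1.1740/0.1 = -11.7400
ω₂ (FR) = (vx + vy + k·ωz)/r = 0.0740/0.1 = 0.7400
ω₃ (RL) = (vx + vy − k·ωz)/r = -0.5740/0.1 = -5.7400
ω₄ (RR) = (vx − vy + k·ωz)/r = -0.5260/0.1 = -5.2600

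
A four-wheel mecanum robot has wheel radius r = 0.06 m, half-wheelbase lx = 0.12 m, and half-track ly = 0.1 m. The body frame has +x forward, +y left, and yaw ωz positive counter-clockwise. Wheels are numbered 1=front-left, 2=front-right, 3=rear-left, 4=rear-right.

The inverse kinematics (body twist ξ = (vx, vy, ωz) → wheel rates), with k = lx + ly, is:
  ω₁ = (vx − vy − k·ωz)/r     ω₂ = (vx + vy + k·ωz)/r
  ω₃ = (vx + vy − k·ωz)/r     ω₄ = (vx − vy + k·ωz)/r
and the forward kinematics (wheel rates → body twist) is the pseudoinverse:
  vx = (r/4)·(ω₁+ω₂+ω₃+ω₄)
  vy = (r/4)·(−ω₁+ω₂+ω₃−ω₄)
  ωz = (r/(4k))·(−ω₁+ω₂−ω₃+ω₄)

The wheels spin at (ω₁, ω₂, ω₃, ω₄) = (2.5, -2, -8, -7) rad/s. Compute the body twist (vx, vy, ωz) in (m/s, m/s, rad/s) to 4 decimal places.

k = lx + ly = 0.12 + 0.1 = 0.2200
ω₁+ω₂+ω₃+ω₄ = -14.5000  →  vx = (0.06/4)·-14.5000 = -0.2175
−ω₁+ω₂+ω₃−ω₄ = -5.5000  →  vy = (0.06/4)·-5.5000 = -0.0825
−ω₁+ω₂−ω₃+ω₄ = -3.5000  →  ωz = (0.06/0.8800)·-3.5000 = -0.2386

(-0.2175, -0.0825, -0.2386)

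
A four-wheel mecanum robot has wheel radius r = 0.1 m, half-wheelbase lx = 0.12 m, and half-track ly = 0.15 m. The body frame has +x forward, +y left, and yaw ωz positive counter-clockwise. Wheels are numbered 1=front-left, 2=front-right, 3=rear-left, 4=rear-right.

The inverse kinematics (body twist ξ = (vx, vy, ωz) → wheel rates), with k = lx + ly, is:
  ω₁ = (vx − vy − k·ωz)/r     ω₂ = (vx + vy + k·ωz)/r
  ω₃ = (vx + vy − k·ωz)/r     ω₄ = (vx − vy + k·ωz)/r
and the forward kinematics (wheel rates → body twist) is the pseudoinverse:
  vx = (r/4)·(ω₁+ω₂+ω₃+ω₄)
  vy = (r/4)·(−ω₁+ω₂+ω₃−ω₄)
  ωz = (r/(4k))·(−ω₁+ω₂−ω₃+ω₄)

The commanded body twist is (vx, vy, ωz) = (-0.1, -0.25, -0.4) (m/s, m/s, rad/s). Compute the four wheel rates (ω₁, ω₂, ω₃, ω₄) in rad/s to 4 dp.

(2.5800, -4.5800, -2.4200, 0.4200)

k = lx + ly = 0.12 + 0.15 = 0.2700;  k·ωz = 0.2700·-0.4 = -0.1080
ω₁ (FL) = (vx − vy − k·ωz)/r = 0.2580/0.1 = 2.5800
ω₂ (FR) = (vx + vy + k·ωz)/r = -0.4580/0.1 = -4.5800
ω₃ (RL) = (vx + vy − k·ωz)/r = -0.2420/0.1 = -2.4200
ω₄ (RR) = (vx − vy + k·ωz)/r = 0.0420/0.1 = 0.4200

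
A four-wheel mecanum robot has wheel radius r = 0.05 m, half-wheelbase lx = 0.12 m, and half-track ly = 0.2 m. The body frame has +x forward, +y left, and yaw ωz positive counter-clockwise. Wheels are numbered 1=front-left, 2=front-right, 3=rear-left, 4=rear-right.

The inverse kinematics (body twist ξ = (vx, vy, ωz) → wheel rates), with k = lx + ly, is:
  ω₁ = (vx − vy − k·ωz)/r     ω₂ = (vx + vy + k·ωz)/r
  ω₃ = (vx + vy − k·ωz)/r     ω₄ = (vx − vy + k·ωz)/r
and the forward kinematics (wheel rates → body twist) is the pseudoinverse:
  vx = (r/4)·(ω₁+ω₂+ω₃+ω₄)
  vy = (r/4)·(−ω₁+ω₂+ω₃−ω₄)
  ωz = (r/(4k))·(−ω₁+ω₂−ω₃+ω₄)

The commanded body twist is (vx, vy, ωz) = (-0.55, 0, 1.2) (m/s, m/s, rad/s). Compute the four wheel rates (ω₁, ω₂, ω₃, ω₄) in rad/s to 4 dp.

k = lx + ly = 0.12 + 0.2 = 0.3200;  k·ωz = 0.3200·1.2 = 0.3840
ω₁ (FL) = (vx − vy − k·ωz)/r = -0.9340/0.05 = -18.6800
ω₂ (FR) = (vx + vy + k·ωz)/r = -0.1660/0.05 = -3.3200
ω₃ (RL) = (vx + vy − k·ωz)/r = -0.9340/0.05 = -18.6800
ω₄ (RR) = (vx − vy + k·ωz)/r = -0.1660/0.05 = -3.3200

(-18.6800, -3.3200, -18.6800, -3.3200)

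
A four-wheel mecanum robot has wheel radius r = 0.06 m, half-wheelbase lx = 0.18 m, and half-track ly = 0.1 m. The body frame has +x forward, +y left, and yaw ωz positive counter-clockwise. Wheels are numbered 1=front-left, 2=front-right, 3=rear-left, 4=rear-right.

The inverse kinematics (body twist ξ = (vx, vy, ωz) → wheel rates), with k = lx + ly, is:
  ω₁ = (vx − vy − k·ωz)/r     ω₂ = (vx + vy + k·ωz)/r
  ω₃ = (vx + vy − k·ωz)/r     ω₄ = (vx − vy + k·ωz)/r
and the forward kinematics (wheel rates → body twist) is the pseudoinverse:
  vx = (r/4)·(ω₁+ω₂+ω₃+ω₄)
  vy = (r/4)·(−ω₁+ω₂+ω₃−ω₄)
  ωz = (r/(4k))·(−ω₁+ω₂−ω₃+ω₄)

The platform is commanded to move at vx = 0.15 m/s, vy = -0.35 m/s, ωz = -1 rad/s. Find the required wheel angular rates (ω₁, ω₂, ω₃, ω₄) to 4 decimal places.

k = lx + ly = 0.18 + 0.1 = 0.2800;  k·ωz = 0.2800·-1 = -0.2800
ω₁ (FL) = (vx − vy − k·ωz)/r = 0.7800/0.06 = 13.0000
ω₂ (FR) = (vx + vy + k·ωz)/r = -0.4800/0.06 = -8.0000
ω₃ (RL) = (vx + vy − k·ωz)/r = 0.0800/0.06 = 1.3333
ω₄ (RR) = (vx − vy + k·ωz)/r = 0.2200/0.06 = 3.6667

(13.0000, -8.0000, 1.3333, 3.6667)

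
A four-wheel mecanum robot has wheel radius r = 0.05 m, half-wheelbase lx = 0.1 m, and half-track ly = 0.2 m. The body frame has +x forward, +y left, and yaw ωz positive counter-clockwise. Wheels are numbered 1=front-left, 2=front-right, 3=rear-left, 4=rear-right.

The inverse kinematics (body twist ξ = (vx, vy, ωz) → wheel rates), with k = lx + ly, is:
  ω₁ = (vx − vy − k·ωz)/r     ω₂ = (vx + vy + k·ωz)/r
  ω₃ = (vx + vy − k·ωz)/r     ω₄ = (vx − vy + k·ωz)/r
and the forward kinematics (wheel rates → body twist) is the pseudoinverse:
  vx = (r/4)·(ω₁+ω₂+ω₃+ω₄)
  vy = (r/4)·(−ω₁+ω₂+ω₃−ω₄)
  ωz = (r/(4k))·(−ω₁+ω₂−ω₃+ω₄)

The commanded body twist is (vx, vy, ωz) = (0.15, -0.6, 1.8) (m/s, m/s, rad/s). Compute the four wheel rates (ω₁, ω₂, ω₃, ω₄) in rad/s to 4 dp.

k = lx + ly = 0.1 + 0.2 = 0.3000;  k·ωz = 0.3000·1.8 = 0.5400
ω₁ (FL) = (vx − vy − k·ωz)/r = 0.2100/0.05 = 4.2000
ω₂ (FR) = (vx + vy + k·ωz)/r = 0.0900/0.05 = 1.8000
ω₃ (RL) = (vx + vy − k·ωz)/r = -0.9900/0.05 = -19.8000
ω₄ (RR) = (vx − vy + k·ωz)/r = 1.2900/0.05 = 25.8000

(4.2000, 1.8000, -19.8000, 25.8000)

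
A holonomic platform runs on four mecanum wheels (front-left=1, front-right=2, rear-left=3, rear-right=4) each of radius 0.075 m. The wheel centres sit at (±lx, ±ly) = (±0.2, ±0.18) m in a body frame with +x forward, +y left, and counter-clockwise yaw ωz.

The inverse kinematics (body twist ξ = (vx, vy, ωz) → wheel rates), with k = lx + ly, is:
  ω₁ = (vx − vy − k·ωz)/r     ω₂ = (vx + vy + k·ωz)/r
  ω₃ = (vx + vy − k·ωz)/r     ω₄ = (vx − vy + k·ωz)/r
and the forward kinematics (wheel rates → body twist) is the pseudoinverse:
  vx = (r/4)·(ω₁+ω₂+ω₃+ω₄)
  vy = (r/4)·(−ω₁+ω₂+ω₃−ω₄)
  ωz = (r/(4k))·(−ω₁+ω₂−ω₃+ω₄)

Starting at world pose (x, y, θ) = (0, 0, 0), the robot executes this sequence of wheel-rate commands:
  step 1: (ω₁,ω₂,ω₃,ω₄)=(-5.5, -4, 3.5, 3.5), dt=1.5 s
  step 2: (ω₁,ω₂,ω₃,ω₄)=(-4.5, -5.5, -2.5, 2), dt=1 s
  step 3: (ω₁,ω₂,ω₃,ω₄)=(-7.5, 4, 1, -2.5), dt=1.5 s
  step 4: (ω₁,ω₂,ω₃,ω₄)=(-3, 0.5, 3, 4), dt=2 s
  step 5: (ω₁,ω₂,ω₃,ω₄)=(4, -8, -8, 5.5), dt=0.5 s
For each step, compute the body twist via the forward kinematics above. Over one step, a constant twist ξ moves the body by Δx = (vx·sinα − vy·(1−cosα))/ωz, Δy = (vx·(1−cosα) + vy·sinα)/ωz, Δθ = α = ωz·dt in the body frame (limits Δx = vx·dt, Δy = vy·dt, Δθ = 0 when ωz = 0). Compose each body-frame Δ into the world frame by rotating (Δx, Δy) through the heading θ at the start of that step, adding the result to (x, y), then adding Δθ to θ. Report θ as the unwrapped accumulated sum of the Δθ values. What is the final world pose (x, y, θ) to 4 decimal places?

step 1: ξ=(vx,vy,ωz)=(-0.0469, 0.0281, 0.0740), dt=1.5 → body Δ=(-0.0725, 0.0382, 0.1110) → world pose (-0.0725, 0.0382, 0.1110)
step 2: ξ=(vx,vy,ωz)=(-0.1969, -0.1031, 0.1727), dt=1.0 → body Δ=(-0.1870, -0.1196, 0.1727) → world pose (-0.2451, -0.1014, 0.2837)
step 3: ξ=(vx,vy,ωz)=(-0.0938, 0.2812, 0.3947), dt=1.5 → body Δ=(-0.2538, 0.3572, 0.5921) → world pose (-0.5888, 0.1705, 0.8758)
step 4: ξ=(vx,vy,ωz)=(0.0844, 0.0469, 0.2220), dt=2.0 → body Δ=(0.1428, 0.1276, 0.4441) → world pose (-0.5954, 0.3619, 1.3199)
step 5: ξ=(vx,vy,ωz)=(-0.1219, -0.4781, 0.0740), dt=0.5 → body Δ=(-0.0565, -0.2401, 0.0370) → world pose (-0.3768, 0.2475, 1.3569)

(-0.3768, 0.2475, 1.3569)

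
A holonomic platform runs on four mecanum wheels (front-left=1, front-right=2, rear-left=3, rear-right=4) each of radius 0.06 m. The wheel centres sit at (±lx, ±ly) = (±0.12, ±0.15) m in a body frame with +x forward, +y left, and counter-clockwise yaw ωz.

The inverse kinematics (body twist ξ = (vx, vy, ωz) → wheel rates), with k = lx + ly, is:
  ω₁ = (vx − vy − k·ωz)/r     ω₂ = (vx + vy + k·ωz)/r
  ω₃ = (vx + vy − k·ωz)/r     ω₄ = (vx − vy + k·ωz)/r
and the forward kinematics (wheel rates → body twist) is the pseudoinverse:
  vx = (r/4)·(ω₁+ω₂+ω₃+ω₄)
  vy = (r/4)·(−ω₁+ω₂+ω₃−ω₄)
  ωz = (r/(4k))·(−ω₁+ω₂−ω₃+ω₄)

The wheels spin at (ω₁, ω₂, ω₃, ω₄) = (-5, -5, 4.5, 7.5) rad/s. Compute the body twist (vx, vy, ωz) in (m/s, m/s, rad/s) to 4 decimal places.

(0.0300, -0.0450, 0.1667)

k = lx + ly = 0.12 + 0.15 = 0.2700
ω₁+ω₂+ω₃+ω₄ = 2.0000  →  vx = (0.06/4)·2.0000 = 0.0300
−ω₁+ω₂+ω₃−ω₄ = -3.0000  →  vy = (0.06/4)·-3.0000 = -0.0450
−ω₁+ω₂−ω₃+ω₄ = 3.0000  →  ωz = (0.06/1.0800)·3.0000 = 0.1667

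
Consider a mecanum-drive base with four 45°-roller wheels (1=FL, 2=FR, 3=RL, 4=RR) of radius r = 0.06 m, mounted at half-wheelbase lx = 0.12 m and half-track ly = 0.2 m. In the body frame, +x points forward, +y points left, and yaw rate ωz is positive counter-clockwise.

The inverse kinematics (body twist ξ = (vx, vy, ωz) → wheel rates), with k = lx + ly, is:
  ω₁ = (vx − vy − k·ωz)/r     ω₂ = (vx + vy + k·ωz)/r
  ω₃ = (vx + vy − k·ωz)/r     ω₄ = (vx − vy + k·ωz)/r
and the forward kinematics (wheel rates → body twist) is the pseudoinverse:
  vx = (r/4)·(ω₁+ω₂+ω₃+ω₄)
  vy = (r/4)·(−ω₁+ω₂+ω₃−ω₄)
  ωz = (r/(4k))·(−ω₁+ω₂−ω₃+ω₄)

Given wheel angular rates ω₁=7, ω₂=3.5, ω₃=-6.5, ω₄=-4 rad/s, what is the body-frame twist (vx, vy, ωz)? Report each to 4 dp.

k = lx + ly = 0.12 + 0.2 = 0.3200
ω₁+ω₂+ω₃+ω₄ = 0.0000  →  vx = (0.06/4)·0.0000 = 0.0000
−ω₁+ω₂+ω₃−ω₄ = -6.0000  →  vy = (0.06/4)·-6.0000 = -0.0900
−ω₁+ω₂−ω₃+ω₄ = -1.0000  →  ωz = (0.06/1.2800)·-1.0000 = -0.0469

(0.0000, -0.0900, -0.0469)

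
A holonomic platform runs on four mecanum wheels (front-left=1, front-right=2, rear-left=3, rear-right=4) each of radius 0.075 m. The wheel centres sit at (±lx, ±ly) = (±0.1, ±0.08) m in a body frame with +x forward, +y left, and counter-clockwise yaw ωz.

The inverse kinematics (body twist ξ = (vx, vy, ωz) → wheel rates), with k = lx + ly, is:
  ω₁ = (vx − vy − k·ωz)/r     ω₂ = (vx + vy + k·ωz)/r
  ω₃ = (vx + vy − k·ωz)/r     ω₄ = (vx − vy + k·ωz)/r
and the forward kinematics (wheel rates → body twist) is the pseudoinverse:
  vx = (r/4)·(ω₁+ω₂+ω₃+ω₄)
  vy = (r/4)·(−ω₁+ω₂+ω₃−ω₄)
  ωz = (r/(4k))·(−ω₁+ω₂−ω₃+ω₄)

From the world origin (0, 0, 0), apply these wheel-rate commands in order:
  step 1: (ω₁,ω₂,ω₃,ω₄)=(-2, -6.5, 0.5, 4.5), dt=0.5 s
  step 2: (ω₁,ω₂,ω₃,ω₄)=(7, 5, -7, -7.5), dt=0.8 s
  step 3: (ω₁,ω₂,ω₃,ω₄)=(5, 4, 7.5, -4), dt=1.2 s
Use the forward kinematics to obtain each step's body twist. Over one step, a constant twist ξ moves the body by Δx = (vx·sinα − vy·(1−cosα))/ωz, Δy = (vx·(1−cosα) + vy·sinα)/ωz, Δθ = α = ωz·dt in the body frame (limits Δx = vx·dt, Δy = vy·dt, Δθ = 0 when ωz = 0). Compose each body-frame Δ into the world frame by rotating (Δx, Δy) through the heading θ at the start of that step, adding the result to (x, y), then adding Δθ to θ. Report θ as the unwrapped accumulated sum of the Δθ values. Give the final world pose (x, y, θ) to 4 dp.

step 1: ξ=(vx,vy,ωz)=(-0.0656, -0.1594, -0.0521), dt=0.5 → body Δ=(-0.0338, -0.0793, -0.0260) → world pose (-0.0338, -0.0793, -0.0260)
step 2: ξ=(vx,vy,ωz)=(-0.0469, -0.0281, -0.2604), dt=0.8 → body Δ=(-0.0396, -0.0184, -0.2083) → world pose (-0.0739, -0.0967, -0.2344)
step 3: ξ=(vx,vy,ωz)=(0.2344, 0.1969, -1.3021), dt=1.2 → body Δ=(0.3299, -0.0273, -1.5625) → world pose (0.2407, -0.1998, -1.7969)

(0.2407, -0.1998, -1.7969)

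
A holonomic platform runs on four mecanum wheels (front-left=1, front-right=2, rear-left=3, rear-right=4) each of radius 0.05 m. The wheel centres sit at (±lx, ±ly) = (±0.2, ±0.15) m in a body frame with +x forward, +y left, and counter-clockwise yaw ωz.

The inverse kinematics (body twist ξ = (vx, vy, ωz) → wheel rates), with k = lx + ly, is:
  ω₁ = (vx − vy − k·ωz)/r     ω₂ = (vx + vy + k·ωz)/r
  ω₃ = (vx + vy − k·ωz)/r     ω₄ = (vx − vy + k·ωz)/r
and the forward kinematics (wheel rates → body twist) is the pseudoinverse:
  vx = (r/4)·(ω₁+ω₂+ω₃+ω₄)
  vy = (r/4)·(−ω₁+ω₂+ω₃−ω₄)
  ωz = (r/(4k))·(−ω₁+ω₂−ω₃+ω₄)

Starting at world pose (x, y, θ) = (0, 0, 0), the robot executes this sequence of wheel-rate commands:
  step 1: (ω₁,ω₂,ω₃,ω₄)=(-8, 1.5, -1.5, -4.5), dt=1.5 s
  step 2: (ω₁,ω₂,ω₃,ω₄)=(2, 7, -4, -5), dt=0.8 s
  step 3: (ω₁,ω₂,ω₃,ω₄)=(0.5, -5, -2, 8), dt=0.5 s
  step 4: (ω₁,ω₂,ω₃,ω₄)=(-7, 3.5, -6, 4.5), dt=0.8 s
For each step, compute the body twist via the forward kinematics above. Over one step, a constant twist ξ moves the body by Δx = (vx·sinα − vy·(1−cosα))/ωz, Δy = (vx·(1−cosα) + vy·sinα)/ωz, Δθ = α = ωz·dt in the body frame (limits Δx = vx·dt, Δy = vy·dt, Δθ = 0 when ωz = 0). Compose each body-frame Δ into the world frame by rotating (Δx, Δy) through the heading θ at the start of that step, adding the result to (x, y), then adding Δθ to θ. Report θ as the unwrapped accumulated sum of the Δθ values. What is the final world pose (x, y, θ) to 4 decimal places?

(-0.2716, 0.1273, 1.1429)

step 1: ξ=(vx,vy,ωz)=(-0.1562, 0.1562, 0.2321), dt=1.5 → body Δ=(-0.2701, 0.1893, 0.3482) → world pose (-0.2701, 0.1893, 0.3482)
step 2: ξ=(vx,vy,ωz)=(0.0000, 0.0750, 0.1429), dt=0.8 → body Δ=(-0.0034, 0.0599, 0.1143) → world pose (-0.2937, 0.2444, 0.4625)
step 3: ξ=(vx,vy,ωz)=(0.0188, -0.1938, 0.1607), dt=0.5 → body Δ=(0.0133, -0.0964, 0.0804) → world pose (-0.2388, 0.1640, 0.5429)
step 4: ξ=(vx,vy,ωz)=(-0.0625, 0.0000, 0.7500), dt=0.8 → body Δ=(-0.0471, -0.0146, 0.6000) → world pose (-0.2716, 0.1273, 1.1429)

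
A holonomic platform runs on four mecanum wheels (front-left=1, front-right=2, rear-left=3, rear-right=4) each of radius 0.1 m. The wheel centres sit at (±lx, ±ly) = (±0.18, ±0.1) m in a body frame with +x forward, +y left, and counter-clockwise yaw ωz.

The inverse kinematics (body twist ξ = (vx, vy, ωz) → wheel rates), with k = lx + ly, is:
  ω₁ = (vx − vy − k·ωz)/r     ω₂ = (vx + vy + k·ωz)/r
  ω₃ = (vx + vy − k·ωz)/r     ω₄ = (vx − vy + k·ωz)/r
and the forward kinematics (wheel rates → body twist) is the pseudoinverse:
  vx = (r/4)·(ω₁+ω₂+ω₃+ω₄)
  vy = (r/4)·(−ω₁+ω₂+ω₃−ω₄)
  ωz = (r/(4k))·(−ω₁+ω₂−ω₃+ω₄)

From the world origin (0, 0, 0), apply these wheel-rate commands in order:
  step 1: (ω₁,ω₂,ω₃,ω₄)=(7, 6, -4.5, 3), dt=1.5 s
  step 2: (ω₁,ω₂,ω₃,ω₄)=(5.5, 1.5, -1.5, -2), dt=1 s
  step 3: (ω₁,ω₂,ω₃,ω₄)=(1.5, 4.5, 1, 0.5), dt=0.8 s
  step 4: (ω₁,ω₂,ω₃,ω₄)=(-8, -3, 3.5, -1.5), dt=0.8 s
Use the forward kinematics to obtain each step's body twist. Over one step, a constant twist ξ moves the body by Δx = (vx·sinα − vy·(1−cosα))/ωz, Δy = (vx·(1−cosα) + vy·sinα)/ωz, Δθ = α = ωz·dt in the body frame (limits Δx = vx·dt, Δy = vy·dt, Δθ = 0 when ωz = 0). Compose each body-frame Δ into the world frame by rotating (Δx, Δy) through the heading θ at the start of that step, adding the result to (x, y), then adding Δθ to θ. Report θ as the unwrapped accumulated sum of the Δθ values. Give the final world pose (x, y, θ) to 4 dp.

(0.4570, 0.0716, 0.6473)

step 1: ξ=(vx,vy,ωz)=(0.2875, -0.2125, 0.5804), dt=1.5 → body Δ=(0.5090, -0.1038, 0.8705) → world pose (0.5090, -0.1038, 0.8705)
step 2: ξ=(vx,vy,ωz)=(0.0875, -0.0875, -0.4018), dt=1.0 → body Δ=(0.0678, -0.1025, -0.4018) → world pose (0.6311, -0.1180, 0.4687)
step 3: ξ=(vx,vy,ωz)=(0.1875, 0.0875, 0.2232), dt=0.8 → body Δ=(0.1430, 0.0830, 0.1786) → world pose (0.7212, 0.0206, 0.6473)
step 4: ξ=(vx,vy,ωz)=(-0.2250, 0.2500, 0.0000), dt=0.8 → body Δ=(-0.1800, 0.2000, 0.0000) → world pose (0.4570, 0.0716, 0.6473)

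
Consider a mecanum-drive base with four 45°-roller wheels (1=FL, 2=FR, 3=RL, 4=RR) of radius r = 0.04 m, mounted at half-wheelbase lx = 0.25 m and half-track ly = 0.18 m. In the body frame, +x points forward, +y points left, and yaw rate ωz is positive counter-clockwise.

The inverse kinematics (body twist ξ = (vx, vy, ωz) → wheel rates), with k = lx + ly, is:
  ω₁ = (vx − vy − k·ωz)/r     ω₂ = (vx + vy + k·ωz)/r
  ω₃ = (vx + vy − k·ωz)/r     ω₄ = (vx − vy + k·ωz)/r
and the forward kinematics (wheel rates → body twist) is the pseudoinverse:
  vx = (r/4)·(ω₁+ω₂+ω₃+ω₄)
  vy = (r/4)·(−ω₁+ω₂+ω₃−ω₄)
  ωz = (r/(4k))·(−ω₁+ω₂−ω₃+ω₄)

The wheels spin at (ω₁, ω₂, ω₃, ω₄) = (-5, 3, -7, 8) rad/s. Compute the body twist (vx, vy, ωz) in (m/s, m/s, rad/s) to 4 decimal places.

(-0.0100, -0.0700, 0.5349)

k = lx + ly = 0.25 + 0.18 = 0.4300
ω₁+ω₂+ω₃+ω₄ = -1.0000  →  vx = (0.04/4)·-1.0000 = -0.0100
−ω₁+ω₂+ω₃−ω₄ = -7.0000  →  vy = (0.04/4)·-7.0000 = -0.0700
−ω₁+ω₂−ω₃+ω₄ = 23.0000  →  ωz = (0.04/1.7200)·23.0000 = 0.5349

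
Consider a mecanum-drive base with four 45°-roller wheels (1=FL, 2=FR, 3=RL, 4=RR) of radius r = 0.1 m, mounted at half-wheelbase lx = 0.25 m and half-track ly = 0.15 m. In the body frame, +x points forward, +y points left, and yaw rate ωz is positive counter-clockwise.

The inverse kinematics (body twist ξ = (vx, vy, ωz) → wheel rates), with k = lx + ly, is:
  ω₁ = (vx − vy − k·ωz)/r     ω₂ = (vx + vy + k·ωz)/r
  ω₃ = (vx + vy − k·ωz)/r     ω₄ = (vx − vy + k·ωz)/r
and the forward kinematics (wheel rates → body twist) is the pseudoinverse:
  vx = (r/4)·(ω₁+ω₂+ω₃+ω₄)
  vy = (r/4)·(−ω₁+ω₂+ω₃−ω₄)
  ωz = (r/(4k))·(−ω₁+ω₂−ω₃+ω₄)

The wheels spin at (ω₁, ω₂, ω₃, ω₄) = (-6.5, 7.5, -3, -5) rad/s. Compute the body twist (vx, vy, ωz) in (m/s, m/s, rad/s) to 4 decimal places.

k = lx + ly = 0.25 + 0.15 = 0.4000
ω₁+ω₂+ω₃+ω₄ = -7.0000  →  vx = (0.1/4)·-7.0000 = -0.1750
−ω₁+ω₂+ω₃−ω₄ = 16.0000  →  vy = (0.1/4)·16.0000 = 0.4000
−ω₁+ω₂−ω₃+ω₄ = 12.0000  →  ωz = (0.1/1.6000)·12.0000 = 0.7500

(-0.1750, 0.4000, 0.7500)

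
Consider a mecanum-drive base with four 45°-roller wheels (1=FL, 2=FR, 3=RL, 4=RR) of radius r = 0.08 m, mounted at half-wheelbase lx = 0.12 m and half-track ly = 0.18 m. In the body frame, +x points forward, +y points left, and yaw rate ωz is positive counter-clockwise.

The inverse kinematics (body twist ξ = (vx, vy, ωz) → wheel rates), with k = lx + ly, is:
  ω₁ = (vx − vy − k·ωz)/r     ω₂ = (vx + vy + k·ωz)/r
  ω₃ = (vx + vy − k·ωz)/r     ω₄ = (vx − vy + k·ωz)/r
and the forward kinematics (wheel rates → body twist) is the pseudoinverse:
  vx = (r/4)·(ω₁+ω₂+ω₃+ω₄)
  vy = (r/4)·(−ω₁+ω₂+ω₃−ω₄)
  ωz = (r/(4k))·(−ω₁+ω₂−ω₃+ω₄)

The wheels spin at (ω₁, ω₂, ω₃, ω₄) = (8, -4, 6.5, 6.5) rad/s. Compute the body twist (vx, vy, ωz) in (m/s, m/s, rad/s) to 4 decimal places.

(0.3400, -0.2400, -0.8000)

k = lx + ly = 0.12 + 0.18 = 0.3000
ω₁+ω₂+ω₃+ω₄ = 17.0000  →  vx = (0.08/4)·17.0000 = 0.3400
−ω₁+ω₂+ω₃−ω₄ = -12.0000  →  vy = (0.08/4)·-12.0000 = -0.2400
−ω₁+ω₂−ω₃+ω₄ = -12.0000  →  ωz = (0.08/1.2000)·-12.0000 = -0.8000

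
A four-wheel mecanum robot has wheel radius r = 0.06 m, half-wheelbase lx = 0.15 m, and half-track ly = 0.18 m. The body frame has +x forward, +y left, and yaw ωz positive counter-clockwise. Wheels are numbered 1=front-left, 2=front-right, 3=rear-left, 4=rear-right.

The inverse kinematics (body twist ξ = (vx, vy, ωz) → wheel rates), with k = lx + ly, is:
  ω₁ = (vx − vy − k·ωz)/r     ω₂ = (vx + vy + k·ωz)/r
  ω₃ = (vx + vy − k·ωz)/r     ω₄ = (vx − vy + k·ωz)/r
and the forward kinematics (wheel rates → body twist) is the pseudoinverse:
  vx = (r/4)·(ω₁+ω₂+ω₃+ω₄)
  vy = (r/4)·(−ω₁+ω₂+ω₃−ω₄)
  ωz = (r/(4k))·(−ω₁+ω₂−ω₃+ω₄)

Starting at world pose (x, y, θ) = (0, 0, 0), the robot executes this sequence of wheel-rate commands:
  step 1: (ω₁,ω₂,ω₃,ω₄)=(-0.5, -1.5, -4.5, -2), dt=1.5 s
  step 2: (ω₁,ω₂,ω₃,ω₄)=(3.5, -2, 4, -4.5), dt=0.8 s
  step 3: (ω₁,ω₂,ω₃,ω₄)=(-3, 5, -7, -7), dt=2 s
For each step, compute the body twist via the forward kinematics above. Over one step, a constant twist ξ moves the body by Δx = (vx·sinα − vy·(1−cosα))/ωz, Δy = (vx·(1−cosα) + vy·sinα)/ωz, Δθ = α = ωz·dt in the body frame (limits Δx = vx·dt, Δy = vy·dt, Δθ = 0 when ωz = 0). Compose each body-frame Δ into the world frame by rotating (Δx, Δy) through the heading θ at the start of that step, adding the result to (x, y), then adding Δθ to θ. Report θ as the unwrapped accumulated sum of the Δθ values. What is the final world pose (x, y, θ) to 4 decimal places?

(-0.5114, 0.1947, 0.3205)

step 1: ξ=(vx,vy,ωz)=(-0.1275, -0.0525, 0.0682), dt=1.5 → body Δ=(-0.1869, -0.0884, 0.1023) → world pose (-0.1869, -0.0884, 0.1023)
step 2: ξ=(vx,vy,ωz)=(0.0150, 0.0450, -0.6364), dt=0.8 → body Δ=(0.0205, 0.0315, -0.5091) → world pose (-0.1698, -0.0550, -0.4068)
step 3: ξ=(vx,vy,ωz)=(-0.1800, 0.1200, 0.3636), dt=2.0 → body Δ=(-0.4126, 0.0942, 0.7273) → world pose (-0.5114, 0.1947, 0.3205)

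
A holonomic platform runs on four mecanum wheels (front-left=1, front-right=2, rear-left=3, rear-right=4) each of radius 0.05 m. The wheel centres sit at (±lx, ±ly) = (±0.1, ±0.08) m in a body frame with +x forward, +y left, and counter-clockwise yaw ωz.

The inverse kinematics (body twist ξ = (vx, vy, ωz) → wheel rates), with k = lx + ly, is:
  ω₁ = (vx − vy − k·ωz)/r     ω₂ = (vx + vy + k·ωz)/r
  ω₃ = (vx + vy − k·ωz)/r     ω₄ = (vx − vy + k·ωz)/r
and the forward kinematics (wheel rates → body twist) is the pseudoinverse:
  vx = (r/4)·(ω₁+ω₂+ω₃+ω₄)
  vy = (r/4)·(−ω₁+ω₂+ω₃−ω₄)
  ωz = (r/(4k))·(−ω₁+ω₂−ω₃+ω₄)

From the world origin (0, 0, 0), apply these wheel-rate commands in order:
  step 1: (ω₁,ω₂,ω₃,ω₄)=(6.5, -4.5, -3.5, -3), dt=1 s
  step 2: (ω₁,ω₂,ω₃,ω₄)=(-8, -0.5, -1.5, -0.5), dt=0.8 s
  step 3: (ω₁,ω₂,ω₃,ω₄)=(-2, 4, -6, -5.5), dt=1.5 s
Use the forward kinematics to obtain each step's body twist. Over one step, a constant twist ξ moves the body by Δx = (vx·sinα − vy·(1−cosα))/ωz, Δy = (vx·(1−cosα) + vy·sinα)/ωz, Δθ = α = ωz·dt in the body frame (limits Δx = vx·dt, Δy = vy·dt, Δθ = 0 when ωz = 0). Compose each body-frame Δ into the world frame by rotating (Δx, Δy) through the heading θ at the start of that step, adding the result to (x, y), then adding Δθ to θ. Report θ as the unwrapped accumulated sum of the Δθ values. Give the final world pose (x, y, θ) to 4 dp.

step 1: ξ=(vx,vy,ωz)=(-0.0563, -0.1437, -0.7292), dt=1.0 → body Δ=(-0.1015, -0.1117, -0.7292) → world pose (-0.1015, -0.1117, -0.7292)
step 2: ξ=(vx,vy,ωz)=(-0.1313, 0.0813, 0.5903), dt=0.8 → body Δ=(-0.1162, 0.0383, 0.4722) → world pose (-0.1627, -0.0058, -0.2569)
step 3: ξ=(vx,vy,ωz)=(-0.1188, 0.0688, 0.4514), dt=1.5 → body Δ=(-0.1984, 0.0374, 0.6771) → world pose (-0.3451, 0.0808, 0.4201)

(-0.3451, 0.0808, 0.4201)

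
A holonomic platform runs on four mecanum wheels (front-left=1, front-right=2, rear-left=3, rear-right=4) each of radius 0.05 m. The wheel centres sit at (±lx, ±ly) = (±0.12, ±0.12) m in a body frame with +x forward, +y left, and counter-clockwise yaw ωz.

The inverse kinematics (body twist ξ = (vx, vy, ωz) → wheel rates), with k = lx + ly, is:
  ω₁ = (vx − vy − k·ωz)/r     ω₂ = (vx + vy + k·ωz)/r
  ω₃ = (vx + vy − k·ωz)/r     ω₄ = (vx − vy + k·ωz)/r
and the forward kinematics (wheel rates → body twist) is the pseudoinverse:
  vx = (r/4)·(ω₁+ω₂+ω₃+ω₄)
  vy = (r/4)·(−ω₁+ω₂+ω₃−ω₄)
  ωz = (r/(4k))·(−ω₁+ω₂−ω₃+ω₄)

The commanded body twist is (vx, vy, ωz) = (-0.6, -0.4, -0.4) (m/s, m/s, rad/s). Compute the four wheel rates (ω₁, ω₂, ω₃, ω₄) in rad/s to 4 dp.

(-2.0800, -21.9200, -18.0800, -5.9200)

k = lx + ly = 0.12 + 0.12 = 0.2400;  k·ωz = 0.2400·-0.4 = -0.0960
ω₁ (FL) = (vx − vy − k·ωz)/r = -0.1040/0.05 = -2.0800
ω₂ (FR) = (vx + vy + k·ωz)/r = -1.0960/0.05 = -21.9200
ω₃ (RL) = (vx + vy − k·ωz)/r = -0.9040/0.05 = -18.0800
ω₄ (RR) = (vx − vy + k·ωz)/r = -0.2960/0.05 = -5.9200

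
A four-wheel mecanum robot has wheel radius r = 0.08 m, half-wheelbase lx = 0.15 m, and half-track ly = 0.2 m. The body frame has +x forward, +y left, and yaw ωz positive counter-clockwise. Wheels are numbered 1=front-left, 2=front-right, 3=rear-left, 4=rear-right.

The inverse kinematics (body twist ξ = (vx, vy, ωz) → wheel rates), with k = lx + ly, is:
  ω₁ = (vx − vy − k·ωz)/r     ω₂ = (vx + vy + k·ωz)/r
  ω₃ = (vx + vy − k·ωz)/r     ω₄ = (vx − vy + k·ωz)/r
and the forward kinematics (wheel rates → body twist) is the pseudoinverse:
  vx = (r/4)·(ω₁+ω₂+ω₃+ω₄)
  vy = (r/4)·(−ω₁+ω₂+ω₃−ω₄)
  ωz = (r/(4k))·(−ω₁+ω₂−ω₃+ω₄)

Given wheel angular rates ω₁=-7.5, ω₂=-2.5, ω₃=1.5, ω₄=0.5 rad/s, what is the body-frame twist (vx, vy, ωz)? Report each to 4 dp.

(-0.1600, 0.1200, 0.2286)

k = lx + ly = 0.15 + 0.2 = 0.3500
ω₁+ω₂+ω₃+ω₄ = -8.0000  →  vx = (0.08/4)·-8.0000 = -0.1600
−ω₁+ω₂+ω₃−ω₄ = 6.0000  →  vy = (0.08/4)·6.0000 = 0.1200
−ω₁+ω₂−ω₃+ω₄ = 4.0000  →  ωz = (0.08/1.4000)·4.0000 = 0.2286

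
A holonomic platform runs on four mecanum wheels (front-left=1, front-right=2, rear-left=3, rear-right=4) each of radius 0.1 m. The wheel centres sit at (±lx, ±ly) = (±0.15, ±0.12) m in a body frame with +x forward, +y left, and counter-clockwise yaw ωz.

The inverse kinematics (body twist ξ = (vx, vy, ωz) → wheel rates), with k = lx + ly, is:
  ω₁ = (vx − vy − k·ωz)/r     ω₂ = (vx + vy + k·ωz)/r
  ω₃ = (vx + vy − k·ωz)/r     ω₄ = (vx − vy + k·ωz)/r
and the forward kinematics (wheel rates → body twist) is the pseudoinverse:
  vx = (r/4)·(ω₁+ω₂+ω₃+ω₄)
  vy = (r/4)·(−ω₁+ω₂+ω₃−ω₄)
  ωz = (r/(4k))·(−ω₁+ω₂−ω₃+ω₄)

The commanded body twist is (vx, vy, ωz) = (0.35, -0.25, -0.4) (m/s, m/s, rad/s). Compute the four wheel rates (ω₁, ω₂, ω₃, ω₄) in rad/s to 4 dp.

(7.0800, -0.0800, 2.0800, 4.9200)

k = lx + ly = 0.15 + 0.12 = 0.2700;  k·ωz = 0.2700·-0.4 = -0.1080
ω₁ (FL) = (vx − vy − k·ωz)/r = 0.7080/0.1 = 7.0800
ω₂ (FR) = (vx + vy + k·ωz)/r = -0.0080/0.1 = -0.0800
ω₃ (RL) = (vx + vy − k·ωz)/r = 0.2080/0.1 = 2.0800
ω₄ (RR) = (vx − vy + k·ωz)/r = 0.4920/0.1 = 4.9200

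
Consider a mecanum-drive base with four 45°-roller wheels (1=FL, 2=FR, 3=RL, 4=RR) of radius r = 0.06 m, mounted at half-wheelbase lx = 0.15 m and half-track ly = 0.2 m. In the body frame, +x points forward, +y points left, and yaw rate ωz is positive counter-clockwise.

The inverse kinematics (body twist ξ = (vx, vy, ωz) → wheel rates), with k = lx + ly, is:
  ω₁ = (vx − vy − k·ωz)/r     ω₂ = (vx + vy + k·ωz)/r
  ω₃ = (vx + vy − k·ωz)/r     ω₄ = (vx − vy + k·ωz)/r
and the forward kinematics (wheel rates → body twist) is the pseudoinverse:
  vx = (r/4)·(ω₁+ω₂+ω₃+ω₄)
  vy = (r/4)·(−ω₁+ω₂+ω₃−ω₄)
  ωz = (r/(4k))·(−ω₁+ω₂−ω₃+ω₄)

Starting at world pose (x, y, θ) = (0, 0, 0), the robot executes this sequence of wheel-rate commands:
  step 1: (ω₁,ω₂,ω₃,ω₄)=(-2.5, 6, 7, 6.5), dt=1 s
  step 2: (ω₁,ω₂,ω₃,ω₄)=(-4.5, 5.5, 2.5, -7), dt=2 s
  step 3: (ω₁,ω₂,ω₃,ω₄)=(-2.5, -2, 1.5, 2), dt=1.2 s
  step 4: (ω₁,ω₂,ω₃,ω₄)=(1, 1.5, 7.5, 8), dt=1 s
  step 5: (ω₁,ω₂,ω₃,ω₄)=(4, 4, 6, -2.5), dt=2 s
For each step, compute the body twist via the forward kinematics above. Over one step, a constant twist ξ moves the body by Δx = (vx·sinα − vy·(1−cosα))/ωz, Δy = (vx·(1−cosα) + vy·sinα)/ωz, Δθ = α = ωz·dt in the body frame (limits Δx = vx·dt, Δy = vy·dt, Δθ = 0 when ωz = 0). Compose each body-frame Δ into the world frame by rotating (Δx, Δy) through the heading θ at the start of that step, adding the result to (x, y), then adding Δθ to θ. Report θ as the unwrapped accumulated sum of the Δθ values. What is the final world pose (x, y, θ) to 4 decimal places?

(0.4526, 1.0838, -0.2486)

step 1: ξ=(vx,vy,ωz)=(0.2550, 0.1350, 0.3429), dt=1.0 → body Δ=(0.2271, 0.1757, 0.3429) → world pose (0.2271, 0.1757, 0.3429)
step 2: ξ=(vx,vy,ωz)=(-0.0525, 0.2925, 0.0214), dt=2.0 → body Δ=(-0.1175, 0.5826, 0.0429) → world pose (-0.0794, 0.6848, 0.3857)
step 3: ξ=(vx,vy,ωz)=(-0.0150, 0.0000, 0.0429), dt=1.2 → body Δ=(-0.0180, -0.0005, 0.0514) → world pose (-0.0959, 0.6776, 0.4371)
step 4: ξ=(vx,vy,ωz)=(0.2700, 0.0000, 0.0429), dt=1.0 → body Δ=(0.2699, 0.0058, 0.0429) → world pose (0.1462, 0.7971, 0.4800)
step 5: ξ=(vx,vy,ωz)=(0.1725, 0.1275, -0.3643), dt=2.0 → body Δ=(0.4041, 0.1128, -0.7286) → world pose (0.4526, 1.0838, -0.2486)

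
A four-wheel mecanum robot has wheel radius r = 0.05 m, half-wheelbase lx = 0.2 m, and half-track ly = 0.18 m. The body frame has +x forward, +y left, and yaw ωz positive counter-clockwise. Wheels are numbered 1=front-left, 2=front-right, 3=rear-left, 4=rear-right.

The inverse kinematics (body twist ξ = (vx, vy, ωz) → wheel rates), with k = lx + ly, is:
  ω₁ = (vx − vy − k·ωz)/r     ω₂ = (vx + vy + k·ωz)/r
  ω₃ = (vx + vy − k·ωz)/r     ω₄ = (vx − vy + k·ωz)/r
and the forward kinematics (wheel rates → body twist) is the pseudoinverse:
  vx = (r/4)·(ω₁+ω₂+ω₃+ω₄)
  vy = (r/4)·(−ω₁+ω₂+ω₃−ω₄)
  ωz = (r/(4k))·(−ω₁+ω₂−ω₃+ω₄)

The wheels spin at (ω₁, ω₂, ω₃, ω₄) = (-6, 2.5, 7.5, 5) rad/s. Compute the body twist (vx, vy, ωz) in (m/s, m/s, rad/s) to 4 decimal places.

k = lx + ly = 0.2 + 0.18 = 0.3800
ω₁+ω₂+ω₃+ω₄ = 9.0000  →  vx = (0.05/4)·9.0000 = 0.1125
−ω₁+ω₂+ω₃−ω₄ = 11.0000  →  vy = (0.05/4)·11.0000 = 0.1375
−ω₁+ω₂−ω₃+ω₄ = 6.0000  →  ωz = (0.05/1.5200)·6.0000 = 0.1974

(0.1125, 0.1375, 0.1974)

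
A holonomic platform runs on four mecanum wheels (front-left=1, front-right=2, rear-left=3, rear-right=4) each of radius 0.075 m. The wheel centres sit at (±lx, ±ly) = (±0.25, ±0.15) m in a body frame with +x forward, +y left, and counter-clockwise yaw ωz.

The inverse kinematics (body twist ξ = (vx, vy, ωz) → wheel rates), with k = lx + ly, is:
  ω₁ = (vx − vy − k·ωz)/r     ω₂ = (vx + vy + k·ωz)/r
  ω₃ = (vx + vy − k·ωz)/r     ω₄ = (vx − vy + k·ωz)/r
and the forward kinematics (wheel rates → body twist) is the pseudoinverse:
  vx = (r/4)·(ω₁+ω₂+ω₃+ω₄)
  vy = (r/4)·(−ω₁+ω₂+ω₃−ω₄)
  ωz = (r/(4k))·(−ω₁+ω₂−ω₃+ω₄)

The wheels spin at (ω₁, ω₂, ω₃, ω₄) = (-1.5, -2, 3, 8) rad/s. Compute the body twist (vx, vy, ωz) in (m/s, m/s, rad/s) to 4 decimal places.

k = lx + ly = 0.25 + 0.15 = 0.4000
ω₁+ω₂+ω₃+ω₄ = 7.5000  →  vx = (0.075/4)·7.5000 = 0.1406
−ω₁+ω₂+ω₃−ω₄ = -5.5000  →  vy = (0.075/4)·-5.5000 = -0.1031
−ω₁+ω₂−ω₃+ω₄ = 4.5000  →  ωz = (0.075/1.6000)·4.5000 = 0.2109

(0.1406, -0.1031, 0.2109)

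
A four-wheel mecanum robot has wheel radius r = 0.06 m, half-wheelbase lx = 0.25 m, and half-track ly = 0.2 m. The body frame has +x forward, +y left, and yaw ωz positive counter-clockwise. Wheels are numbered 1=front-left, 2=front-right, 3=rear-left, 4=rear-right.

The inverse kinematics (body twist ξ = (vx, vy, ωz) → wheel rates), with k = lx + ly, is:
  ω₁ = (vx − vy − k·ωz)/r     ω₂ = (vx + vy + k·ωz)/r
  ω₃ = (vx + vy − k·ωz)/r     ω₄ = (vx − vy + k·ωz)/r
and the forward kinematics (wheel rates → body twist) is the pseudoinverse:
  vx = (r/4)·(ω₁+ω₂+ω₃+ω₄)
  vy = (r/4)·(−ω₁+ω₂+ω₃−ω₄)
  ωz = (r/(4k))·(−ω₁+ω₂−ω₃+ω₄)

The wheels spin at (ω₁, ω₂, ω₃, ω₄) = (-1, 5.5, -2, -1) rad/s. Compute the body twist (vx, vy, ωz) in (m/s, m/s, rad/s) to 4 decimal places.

(0.0225, 0.0825, 0.2500)

k = lx + ly = 0.25 + 0.2 = 0.4500
ω₁+ω₂+ω₃+ω₄ = 1.5000  →  vx = (0.06/4)·1.5000 = 0.0225
−ω₁+ω₂+ω₃−ω₄ = 5.5000  →  vy = (0.06/4)·5.5000 = 0.0825
−ω₁+ω₂−ω₃+ω₄ = 7.5000  →  ωz = (0.06/1.8000)·7.5000 = 0.2500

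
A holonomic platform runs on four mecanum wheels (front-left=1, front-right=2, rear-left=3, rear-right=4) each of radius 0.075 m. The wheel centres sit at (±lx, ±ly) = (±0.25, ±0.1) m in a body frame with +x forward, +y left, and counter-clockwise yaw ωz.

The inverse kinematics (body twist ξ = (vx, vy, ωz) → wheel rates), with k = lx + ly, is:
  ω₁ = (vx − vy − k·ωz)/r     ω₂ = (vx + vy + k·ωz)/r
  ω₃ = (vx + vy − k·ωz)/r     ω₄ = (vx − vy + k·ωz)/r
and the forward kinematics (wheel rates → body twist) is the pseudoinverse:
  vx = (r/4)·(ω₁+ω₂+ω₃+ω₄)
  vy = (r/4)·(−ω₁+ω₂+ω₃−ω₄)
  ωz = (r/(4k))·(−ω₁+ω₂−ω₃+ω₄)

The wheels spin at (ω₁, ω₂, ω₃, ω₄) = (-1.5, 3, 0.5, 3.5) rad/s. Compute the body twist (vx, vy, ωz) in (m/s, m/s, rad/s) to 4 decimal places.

(0.1031, 0.0281, 0.4018)

k = lx + ly = 0.25 + 0.1 = 0.3500
ω₁+ω₂+ω₃+ω₄ = 5.5000  →  vx = (0.075/4)·5.5000 = 0.1031
−ω₁+ω₂+ω₃−ω₄ = 1.5000  →  vy = (0.075/4)·1.5000 = 0.0281
−ω₁+ω₂−ω₃+ω₄ = 7.5000  →  ωz = (0.075/1.4000)·7.5000 = 0.4018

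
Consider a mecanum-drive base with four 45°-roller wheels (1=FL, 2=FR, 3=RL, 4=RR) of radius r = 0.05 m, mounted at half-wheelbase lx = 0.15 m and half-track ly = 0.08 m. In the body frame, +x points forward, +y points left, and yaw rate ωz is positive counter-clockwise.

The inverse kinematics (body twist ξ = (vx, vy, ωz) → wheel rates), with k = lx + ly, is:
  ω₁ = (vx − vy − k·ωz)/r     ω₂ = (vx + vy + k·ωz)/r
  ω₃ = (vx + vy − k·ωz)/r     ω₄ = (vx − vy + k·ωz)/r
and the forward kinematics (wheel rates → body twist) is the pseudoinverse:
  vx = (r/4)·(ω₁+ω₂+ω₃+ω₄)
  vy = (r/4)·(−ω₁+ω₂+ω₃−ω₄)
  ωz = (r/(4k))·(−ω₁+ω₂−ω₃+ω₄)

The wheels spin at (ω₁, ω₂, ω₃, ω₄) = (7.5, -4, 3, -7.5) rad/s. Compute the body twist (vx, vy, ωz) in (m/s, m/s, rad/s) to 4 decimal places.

(-0.0125, -0.0125, -1.1957)

k = lx + ly = 0.15 + 0.08 = 0.2300
ω₁+ω₂+ω₃+ω₄ = -1.0000  →  vx = (0.05/4)·-1.0000 = -0.0125
−ω₁+ω₂+ω₃−ω₄ = -1.0000  →  vy = (0.05/4)·-1.0000 = -0.0125
−ω₁+ω₂−ω₃+ω₄ = -22.0000  →  ωz = (0.05/0.9200)·-22.0000 = -1.1957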